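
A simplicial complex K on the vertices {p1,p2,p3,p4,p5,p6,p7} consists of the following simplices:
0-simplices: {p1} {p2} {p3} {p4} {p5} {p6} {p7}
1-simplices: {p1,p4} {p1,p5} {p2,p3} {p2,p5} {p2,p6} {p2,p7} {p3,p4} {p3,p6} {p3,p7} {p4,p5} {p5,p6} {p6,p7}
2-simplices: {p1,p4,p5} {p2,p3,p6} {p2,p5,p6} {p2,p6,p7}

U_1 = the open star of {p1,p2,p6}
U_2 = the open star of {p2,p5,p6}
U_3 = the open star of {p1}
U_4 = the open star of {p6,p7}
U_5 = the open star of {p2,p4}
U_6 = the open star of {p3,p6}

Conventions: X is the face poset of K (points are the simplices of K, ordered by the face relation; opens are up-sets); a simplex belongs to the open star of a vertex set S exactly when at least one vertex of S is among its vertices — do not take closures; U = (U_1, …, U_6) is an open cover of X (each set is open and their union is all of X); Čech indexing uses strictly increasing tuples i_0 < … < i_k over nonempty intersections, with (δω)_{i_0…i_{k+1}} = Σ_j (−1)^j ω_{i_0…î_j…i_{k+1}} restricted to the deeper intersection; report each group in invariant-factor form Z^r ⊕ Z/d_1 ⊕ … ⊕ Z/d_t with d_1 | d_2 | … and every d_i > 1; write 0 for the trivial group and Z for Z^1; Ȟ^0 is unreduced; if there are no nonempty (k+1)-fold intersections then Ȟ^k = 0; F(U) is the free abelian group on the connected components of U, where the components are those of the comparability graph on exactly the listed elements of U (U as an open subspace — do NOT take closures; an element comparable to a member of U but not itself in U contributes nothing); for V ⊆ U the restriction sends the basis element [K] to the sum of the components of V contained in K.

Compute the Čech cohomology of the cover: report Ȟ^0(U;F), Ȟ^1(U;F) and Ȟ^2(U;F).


cover nerve:
  U1={{p1},{p2},{p6},{p1,p4},{p1,p5},{p2,p3},{p2,p5},{p2,p6},{p2,p7},{p3,p6},{p5,p6},{p6,p7},{p1,p4,p5},{p2,p3,p6},{p2,p5,p6},{p2,p6,p7}} U2={{p2},{p5},{p6},{p1,p5},{p2,p3},{p2,p5},{p2,p6},{p2,p7},{p3,p6},{p4,p5},{p5,p6},{p6,p7},{p1,p4,p5},{p2,p3,p6},{p2,p5,p6},{p2,p6,p7}} U3={{p1},{p1,p4},{p1,p5},{p1,p4,p5}} U4={{p6},{p7},{p2,p6},{p2,p7},{p3,p6},{p3,p7},{p5,p6},{p6,p7},{p2,p3,p6},{p2,p5,p6},{p2,p6,p7}} U5={{p2},{p4},{p1,p4},{p2,p3},{p2,p5},{p2,p6},{p2,p7},{p3,p4},{p4,p5},{p1,p4,p5},{p2,p3,p6},{p2,p5,p6},{p2,p6,p7}} U6={{p3},{p6},{p2,p3},{p2,p6},{p3,p4},{p3,p6},{p3,p7},{p5,p6},{p6,p7},{p2,p3,p6},{p2,p5,p6},{p2,p6,p7}}
  U12={{p2},{p6},{p1,p5},{p2,p3},{p2,p5},{p2,p6},{p2,p7},{p3,p6},{p5,p6},{p6,p7},{p1,p4,p5},{p2,p3,p6},{p2,p5,p6},{p2,p6,p7}} U13={{p1},{p1,p4},{p1,p5},{p1,p4,p5}} U14={{p6},{p2,p6},{p2,p7},{p3,p6},{p5,p6},{p6,p7},{p2,p3,p6},{p2,p5,p6},{p2,p6,p7}} U15={{p2},{p1,p4},{p2,p3},{p2,p5},{p2,p6},{p2,p7},{p1,p4,p5},{p2,p3,p6},{p2,p5,p6},{p2,p6,p7}} U16={{p6},{p2,p3},{p2,p6},{p3,p6},{p5,p6},{p6,p7},{p2,p3,p6},{p2,p5,p6},{p2,p6,p7}} U23={{p1,p5},{p1,p4,p5}} U24={{p6},{p2,p6},{p2,p7},{p3,p6},{p5,p6},{p6,p7},{p2,p3,p6},{p2,p5,p6},{p2,p6,p7}} U25={{p2},{p2,p3},{p2,p5},{p2,p6},{p2,p7},{p4,p5},{p1,p4,p5},{p2,p3,p6},{p2,p5,p6},{p2,p6,p7}} U26={{p6},{p2,p3},{p2,p6},{p3,p6},{p5,p6},{p6,p7},{p2,p3,p6},{p2,p5,p6},{p2,p6,p7}} U35={{p1,p4},{p1,p4,p5}} U45={{p2,p6},{p2,p7},{p2,p3,p6},{p2,p5,p6},{p2,p6,p7}} U46={{p6},{p2,p6},{p3,p6},{p3,p7},{p5,p6},{p6,p7},{p2,p3,p6},{p2,p5,p6},{p2,p6,p7}} U56={{p2,p3},{p2,p6},{p3,p4},{p2,p3,p6},{p2,p5,p6},{p2,p6,p7}}
  U123={{p1,p5},{p1,p4,p5}} U124={{p6},{p2,p6},{p2,p7},{p3,p6},{p5,p6},{p6,p7},{p2,p3,p6},{p2,p5,p6},{p2,p6,p7}} U125={{p2},{p2,p3},{p2,p5},{p2,p6},{p2,p7},{p1,p4,p5},{p2,p3,p6},{p2,p5,p6},{p2,p6,p7}} U126={{p6},{p2,p3},{p2,p6},{p3,p6},{p5,p6},{p6,p7},{p2,p3,p6},{p2,p5,p6},{p2,p6,p7}} U135={{p1,p4},{p1,p4,p5}} U145={{p2,p6},{p2,p7},{p2,p3,p6},{p2,p5,p6},{p2,p6,p7}} U146={{p6},{p2,p6},{p3,p6},{p5,p6},{p6,p7},{p2,p3,p6},{p2,p5,p6},{p2,p6,p7}} U156={{p2,p3},{p2,p6},{p2,p3,p6},{p2,p5,p6},{p2,p6,p7}} U235={{p1,p4,p5}} U245={{p2,p6},{p2,p7},{p2,p3,p6},{p2,p5,p6},{p2,p6,p7}} U246={{p6},{p2,p6},{p3,p6},{p5,p6},{p6,p7},{p2,p3,p6},{p2,p5,p6},{p2,p6,p7}} U256={{p2,p3},{p2,p6},{p2,p3,p6},{p2,p5,p6},{p2,p6,p7}} U456={{p2,p6},{p2,p3,p6},{p2,p5,p6},{p2,p6,p7}}
  U1235={{p1,p4,p5}} U1245={{p2,p6},{p2,p7},{p2,p3,p6},{p2,p5,p6},{p2,p6,p7}} U1246={{p6},{p2,p6},{p3,p6},{p5,p6},{p6,p7},{p2,p3,p6},{p2,p5,p6},{p2,p6,p7}} U1256={{p2,p3},{p2,p6},{p2,p3,p6},{p2,p5,p6},{p2,p6,p7}} U1456={{p2,p6},{p2,p3,p6},{p2,p5,p6},{p2,p6,p7}} U2456={{p2,p6},{p2,p3,p6},{p2,p5,p6},{p2,p6,p7}}
  U12456={{p2,p6},{p2,p3,p6},{p2,p5,p6},{p2,p6,p7}}
components per intersection:
  U1: {{p1},{p1,p4},{p1,p5},{p1,p4,p5}} {{p2},{p6},{p2,p3},{p2,p5},{p2,p6},{p2,p7},{p3,p6},{p5,p6},{p6,p7},{p2,p3,p6},{p2,p5,p6},{p2,p6,p7}}
  U2: {{p2},{p5},{p6},{p1,p5},{p2,p3},{p2,p5},{p2,p6},{p2,p7},{p3,p6},{p4,p5},{p5,p6},{p6,p7},{p1,p4,p5},{p2,p3,p6},{p2,p5,p6},{p2,p6,p7}}
  U3: {{p1},{p1,p4},{p1,p5},{p1,p4,p5}}
  U4: {{p6},{p7},{p2,p6},{p2,p7},{p3,p6},{p3,p7},{p5,p6},{p6,p7},{p2,p3,p6},{p2,p5,p6},{p2,p6,p7}}
  U5: {{p2},{p2,p3},{p2,p5},{p2,p6},{p2,p7},{p2,p3,p6},{p2,p5,p6},{p2,p6,p7}} {{p4},{p1,p4},{p3,p4},{p4,p5},{p1,p4,p5}}
  U6: {{p3},{p6},{p2,p3},{p2,p6},{p3,p4},{p3,p6},{p3,p7},{p5,p6},{p6,p7},{p2,p3,p6},{p2,p5,p6},{p2,p6,p7}}
  U12: {{p2},{p6},{p2,p3},{p2,p5},{p2,p6},{p2,p7},{p3,p6},{p5,p6},{p6,p7},{p2,p3,p6},{p2,p5,p6},{p2,p6,p7}} {{p1,p5},{p1,p4,p5}}
  U13: {{p1},{p1,p4},{p1,p5},{p1,p4,p5}}
  U14: {{p6},{p2,p6},{p2,p7},{p3,p6},{p5,p6},{p6,p7},{p2,p3,p6},{p2,p5,p6},{p2,p6,p7}}
  U15: {{p2},{p2,p3},{p2,p5},{p2,p6},{p2,p7},{p2,p3,p6},{p2,p5,p6},{p2,p6,p7}} {{p1,p4},{p1,p4,p5}}
  U16: {{p6},{p2,p3},{p2,p6},{p3,p6},{p5,p6},{p6,p7},{p2,p3,p6},{p2,p5,p6},{p2,p6,p7}}
  U23: {{p1,p5},{p1,p4,p5}}
  U24: {{p6},{p2,p6},{p2,p7},{p3,p6},{p5,p6},{p6,p7},{p2,p3,p6},{p2,p5,p6},{p2,p6,p7}}
  U25: {{p2},{p2,p3},{p2,p5},{p2,p6},{p2,p7},{p2,p3,p6},{p2,p5,p6},{p2,p6,p7}} {{p4,p5},{p1,p4,p5}}
  U26: {{p6},{p2,p3},{p2,p6},{p3,p6},{p5,p6},{p6,p7},{p2,p3,p6},{p2,p5,p6},{p2,p6,p7}}
  U35: {{p1,p4},{p1,p4,p5}}
  U45: {{p2,p6},{p2,p7},{p2,p3,p6},{p2,p5,p6},{p2,p6,p7}}
  U46: {{p6},{p2,p6},{p3,p6},{p5,p6},{p6,p7},{p2,p3,p6},{p2,p5,p6},{p2,p6,p7}} {{p3,p7}}
  U56: {{p2,p3},{p2,p6},{p2,p3,p6},{p2,p5,p6},{p2,p6,p7}} {{p3,p4}}
  U123: {{p1,p5},{p1,p4,p5}}
  U124: {{p6},{p2,p6},{p2,p7},{p3,p6},{p5,p6},{p6,p7},{p2,p3,p6},{p2,p5,p6},{p2,p6,p7}}
  U125: {{p2},{p2,p3},{p2,p5},{p2,p6},{p2,p7},{p2,p3,p6},{p2,p5,p6},{p2,p6,p7}} {{p1,p4,p5}}
  U126: {{p6},{p2,p3},{p2,p6},{p3,p6},{p5,p6},{p6,p7},{p2,p3,p6},{p2,p5,p6},{p2,p6,p7}}
  U135: {{p1,p4},{p1,p4,p5}}
  U145: {{p2,p6},{p2,p7},{p2,p3,p6},{p2,p5,p6},{p2,p6,p7}}
  U146: {{p6},{p2,p6},{p3,p6},{p5,p6},{p6,p7},{p2,p3,p6},{p2,p5,p6},{p2,p6,p7}}
  U156: {{p2,p3},{p2,p6},{p2,p3,p6},{p2,p5,p6},{p2,p6,p7}}
  U235: {{p1,p4,p5}}
  U245: {{p2,p6},{p2,p7},{p2,p3,p6},{p2,p5,p6},{p2,p6,p7}}
  U246: {{p6},{p2,p6},{p3,p6},{p5,p6},{p6,p7},{p2,p3,p6},{p2,p5,p6},{p2,p6,p7}}
  U256: {{p2,p3},{p2,p6},{p2,p3,p6},{p2,p5,p6},{p2,p6,p7}}
  U456: {{p2,p6},{p2,p3,p6},{p2,p5,p6},{p2,p6,p7}}
  U1235: {{p1,p4,p5}}
  U1245: {{p2,p6},{p2,p7},{p2,p3,p6},{p2,p5,p6},{p2,p6,p7}}
  U1246: {{p6},{p2,p6},{p3,p6},{p5,p6},{p6,p7},{p2,p3,p6},{p2,p5,p6},{p2,p6,p7}}
  U1256: {{p2,p3},{p2,p6},{p2,p3,p6},{p2,p5,p6},{p2,p6,p7}}
  U1456: {{p2,p6},{p2,p3,p6},{p2,p5,p6},{p2,p6,p7}}
  U2456: {{p2,p6},{p2,p3,p6},{p2,p5,p6},{p2,p6,p7}}
  U12456: {{p2,p6},{p2,p3,p6},{p2,p5,p6},{p2,p6,p7}}
C dims 8,18,14,6; δ0: rk 7, SNF 1^7; δ1: rk 9, SNF 1^9; δ2: rk 5, SNF 1^5
Ȟ^0: (8−7)−0=1 ⇒ Z
Ȟ^1: (18−9)−7=2 ⇒ Z^2
Ȟ^2: (14−5)−9=0 ⇒ 0

Ȟ^0(U;F) ≅ Z, Ȟ^1(U;F) ≅ Z^2, Ȟ^2(U;F) ≅ 0


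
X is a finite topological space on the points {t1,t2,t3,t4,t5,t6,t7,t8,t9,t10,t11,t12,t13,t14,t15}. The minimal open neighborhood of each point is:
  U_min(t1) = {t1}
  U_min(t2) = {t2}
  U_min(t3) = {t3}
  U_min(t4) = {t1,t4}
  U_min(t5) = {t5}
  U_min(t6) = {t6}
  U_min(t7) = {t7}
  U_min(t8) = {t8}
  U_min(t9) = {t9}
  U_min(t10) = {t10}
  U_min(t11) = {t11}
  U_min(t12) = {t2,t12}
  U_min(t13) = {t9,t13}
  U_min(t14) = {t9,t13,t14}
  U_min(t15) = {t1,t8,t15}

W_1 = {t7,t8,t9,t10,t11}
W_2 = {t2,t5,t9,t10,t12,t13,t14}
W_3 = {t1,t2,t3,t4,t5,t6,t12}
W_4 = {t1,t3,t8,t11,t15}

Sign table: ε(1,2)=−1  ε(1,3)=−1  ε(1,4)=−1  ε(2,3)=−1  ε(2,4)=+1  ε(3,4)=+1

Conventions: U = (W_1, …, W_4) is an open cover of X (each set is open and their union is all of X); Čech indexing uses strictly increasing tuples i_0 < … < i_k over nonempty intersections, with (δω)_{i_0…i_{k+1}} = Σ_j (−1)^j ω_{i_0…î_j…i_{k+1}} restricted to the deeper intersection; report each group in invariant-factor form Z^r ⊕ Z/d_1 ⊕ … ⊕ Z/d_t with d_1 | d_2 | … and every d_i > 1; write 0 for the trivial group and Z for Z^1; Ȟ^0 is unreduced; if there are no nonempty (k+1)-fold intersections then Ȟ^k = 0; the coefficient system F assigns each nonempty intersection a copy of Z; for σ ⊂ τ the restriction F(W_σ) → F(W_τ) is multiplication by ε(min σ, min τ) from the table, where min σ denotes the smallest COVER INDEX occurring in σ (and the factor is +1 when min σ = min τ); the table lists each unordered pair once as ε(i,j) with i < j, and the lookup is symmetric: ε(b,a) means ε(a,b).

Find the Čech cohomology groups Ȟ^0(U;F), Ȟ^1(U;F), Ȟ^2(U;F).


Ȟ^0 ≅ 0, Ȟ^1 ≅ Z/2, Ȟ^2 ≅ 0

nerve simplices:
  W12={t9,t10} W14={t8,t11} W23={t2,t5,t12} W34={t1,t3}
C dims 4,4; δ0: rk 4, SNF 1^3·2
degree 0: 4−4−0 = 0 → Ȟ^0 ≅ 0
degree 1: 4−0−4 = 0 plus torsion [2] → Ȟ^1 ≅ Z/2
degree 2: 0−0−0 = 0 → Ȟ^2 ≅ 0


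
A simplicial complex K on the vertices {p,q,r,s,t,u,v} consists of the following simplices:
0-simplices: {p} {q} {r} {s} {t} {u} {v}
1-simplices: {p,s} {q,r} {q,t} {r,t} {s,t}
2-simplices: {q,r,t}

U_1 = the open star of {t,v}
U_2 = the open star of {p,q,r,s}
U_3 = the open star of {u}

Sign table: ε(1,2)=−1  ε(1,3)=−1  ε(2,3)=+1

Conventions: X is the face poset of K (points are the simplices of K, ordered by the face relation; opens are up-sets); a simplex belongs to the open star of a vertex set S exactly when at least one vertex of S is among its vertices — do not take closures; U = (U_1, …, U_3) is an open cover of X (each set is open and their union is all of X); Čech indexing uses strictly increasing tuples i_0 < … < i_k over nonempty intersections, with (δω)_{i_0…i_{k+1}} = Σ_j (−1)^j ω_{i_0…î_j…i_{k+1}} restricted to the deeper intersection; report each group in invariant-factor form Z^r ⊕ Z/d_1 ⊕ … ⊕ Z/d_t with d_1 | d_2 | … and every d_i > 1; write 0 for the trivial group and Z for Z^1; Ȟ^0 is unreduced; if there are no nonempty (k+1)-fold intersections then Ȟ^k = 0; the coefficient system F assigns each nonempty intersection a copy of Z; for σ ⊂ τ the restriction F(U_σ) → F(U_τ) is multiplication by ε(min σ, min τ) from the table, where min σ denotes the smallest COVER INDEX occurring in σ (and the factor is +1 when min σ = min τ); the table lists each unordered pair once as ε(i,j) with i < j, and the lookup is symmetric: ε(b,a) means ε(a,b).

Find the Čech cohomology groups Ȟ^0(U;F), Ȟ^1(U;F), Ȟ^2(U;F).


Ȟ^0 = Z^2; Ȟ^1 = 0; Ȟ^2 = 0

nonempty intersections:
  U1={{t},{v},{q,t},{r,t},{s,t},{q,r,t}} U2={{p},{q},{r},{s},{p,s},{q,r},{q,t},{r,t},{s,t},{q,r,t}} U3={{u}}
  U12={{q,t},{r,t},{s,t},{q,r,t}}
C dims 3,1; δ0: rk 1, SNF 1^1
Ȟ^0: (3−1)−0=2 ⇒ Z^2
Ȟ^1: (1−0)−1=0 ⇒ 0
Ȟ^2: (0−0)−0=0 ⇒ 0


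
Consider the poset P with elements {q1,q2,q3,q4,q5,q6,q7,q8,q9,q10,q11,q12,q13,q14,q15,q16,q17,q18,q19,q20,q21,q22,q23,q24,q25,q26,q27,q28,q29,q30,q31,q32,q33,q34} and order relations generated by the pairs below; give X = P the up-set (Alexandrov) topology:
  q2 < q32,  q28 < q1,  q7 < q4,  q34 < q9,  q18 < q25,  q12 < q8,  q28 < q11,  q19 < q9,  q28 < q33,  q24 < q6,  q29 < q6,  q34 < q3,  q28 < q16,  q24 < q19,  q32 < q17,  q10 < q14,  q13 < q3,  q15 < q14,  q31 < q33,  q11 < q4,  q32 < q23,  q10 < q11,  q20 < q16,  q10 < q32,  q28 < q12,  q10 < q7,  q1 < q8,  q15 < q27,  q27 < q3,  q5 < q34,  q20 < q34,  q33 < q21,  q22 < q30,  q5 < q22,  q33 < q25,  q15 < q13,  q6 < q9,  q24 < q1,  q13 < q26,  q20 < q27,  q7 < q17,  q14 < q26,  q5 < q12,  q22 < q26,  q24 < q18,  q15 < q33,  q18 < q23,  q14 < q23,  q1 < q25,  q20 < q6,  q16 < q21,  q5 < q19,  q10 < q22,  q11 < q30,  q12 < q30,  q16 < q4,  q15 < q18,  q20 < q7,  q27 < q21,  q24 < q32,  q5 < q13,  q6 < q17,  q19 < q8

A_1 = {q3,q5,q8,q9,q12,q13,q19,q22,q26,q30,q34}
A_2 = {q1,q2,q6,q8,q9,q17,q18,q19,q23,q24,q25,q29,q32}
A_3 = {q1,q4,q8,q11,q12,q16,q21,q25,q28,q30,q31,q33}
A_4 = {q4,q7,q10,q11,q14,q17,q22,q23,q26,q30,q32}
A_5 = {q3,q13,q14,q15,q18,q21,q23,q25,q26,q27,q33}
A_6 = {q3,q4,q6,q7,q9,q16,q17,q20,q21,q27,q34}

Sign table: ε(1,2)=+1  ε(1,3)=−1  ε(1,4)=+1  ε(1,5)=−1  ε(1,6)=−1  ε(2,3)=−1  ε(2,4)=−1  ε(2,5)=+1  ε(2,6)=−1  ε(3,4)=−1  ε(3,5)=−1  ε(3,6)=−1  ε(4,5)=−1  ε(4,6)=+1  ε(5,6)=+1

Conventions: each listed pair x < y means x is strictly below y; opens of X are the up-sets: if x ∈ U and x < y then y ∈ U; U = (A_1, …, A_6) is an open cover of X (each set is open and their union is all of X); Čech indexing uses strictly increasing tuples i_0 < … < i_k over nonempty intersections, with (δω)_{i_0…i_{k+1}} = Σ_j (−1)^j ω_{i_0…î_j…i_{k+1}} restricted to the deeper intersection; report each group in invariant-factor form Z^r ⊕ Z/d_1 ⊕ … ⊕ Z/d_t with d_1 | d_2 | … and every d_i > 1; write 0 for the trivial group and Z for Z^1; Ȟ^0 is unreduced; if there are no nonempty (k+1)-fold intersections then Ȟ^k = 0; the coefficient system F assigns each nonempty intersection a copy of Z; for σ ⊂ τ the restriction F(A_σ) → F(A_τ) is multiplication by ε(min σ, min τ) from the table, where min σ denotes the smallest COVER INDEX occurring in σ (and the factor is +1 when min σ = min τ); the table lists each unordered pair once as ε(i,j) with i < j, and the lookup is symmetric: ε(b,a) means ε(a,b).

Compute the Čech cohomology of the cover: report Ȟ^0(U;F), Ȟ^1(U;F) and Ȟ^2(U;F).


Ȟ^0(U;F) ≅ 0,  Ȟ^1(U;F) ≅ Z/2,  Ȟ^2(U;F) ≅ Z

intersection data:
  A12={q8,q9,q19} A13={q8,q12,q30} A14={q22,q26,q30} A15={q3,q13,q26} A16={q3,q9,q34} A23={q1,q8,q25} A24={q17,q23,q32} A25={q18,q23,q25} A26={q6,q9,q17} A34={q4,q11,q30} A35={q21,q25,q33} A36={q4,q16,q21} A45={q14,q23,q26} A46={q4,q7,q17} A56={q3,q21,q27}
  A123={q8} A126={q9} A134={q30} A145={q26} A156={q3} A235={q25} A245={q23} A246={q17} A346={q4} A356={q21}
C dims 6,15,10; δ0: rk 6, SNF 1^5·2; δ1: rk 9, SNF 1^9
Ȟ^0 = (6 − 6) − 0 = 0, so Ȟ^0 ≅ 0
Ȟ^1 = (15 − 9) − 6 = 0 plus torsion [2], so Ȟ^1 ≅ Z/2
Ȟ^2 = (10 − 0) − 9 = 1, so Ȟ^2 ≅ Z


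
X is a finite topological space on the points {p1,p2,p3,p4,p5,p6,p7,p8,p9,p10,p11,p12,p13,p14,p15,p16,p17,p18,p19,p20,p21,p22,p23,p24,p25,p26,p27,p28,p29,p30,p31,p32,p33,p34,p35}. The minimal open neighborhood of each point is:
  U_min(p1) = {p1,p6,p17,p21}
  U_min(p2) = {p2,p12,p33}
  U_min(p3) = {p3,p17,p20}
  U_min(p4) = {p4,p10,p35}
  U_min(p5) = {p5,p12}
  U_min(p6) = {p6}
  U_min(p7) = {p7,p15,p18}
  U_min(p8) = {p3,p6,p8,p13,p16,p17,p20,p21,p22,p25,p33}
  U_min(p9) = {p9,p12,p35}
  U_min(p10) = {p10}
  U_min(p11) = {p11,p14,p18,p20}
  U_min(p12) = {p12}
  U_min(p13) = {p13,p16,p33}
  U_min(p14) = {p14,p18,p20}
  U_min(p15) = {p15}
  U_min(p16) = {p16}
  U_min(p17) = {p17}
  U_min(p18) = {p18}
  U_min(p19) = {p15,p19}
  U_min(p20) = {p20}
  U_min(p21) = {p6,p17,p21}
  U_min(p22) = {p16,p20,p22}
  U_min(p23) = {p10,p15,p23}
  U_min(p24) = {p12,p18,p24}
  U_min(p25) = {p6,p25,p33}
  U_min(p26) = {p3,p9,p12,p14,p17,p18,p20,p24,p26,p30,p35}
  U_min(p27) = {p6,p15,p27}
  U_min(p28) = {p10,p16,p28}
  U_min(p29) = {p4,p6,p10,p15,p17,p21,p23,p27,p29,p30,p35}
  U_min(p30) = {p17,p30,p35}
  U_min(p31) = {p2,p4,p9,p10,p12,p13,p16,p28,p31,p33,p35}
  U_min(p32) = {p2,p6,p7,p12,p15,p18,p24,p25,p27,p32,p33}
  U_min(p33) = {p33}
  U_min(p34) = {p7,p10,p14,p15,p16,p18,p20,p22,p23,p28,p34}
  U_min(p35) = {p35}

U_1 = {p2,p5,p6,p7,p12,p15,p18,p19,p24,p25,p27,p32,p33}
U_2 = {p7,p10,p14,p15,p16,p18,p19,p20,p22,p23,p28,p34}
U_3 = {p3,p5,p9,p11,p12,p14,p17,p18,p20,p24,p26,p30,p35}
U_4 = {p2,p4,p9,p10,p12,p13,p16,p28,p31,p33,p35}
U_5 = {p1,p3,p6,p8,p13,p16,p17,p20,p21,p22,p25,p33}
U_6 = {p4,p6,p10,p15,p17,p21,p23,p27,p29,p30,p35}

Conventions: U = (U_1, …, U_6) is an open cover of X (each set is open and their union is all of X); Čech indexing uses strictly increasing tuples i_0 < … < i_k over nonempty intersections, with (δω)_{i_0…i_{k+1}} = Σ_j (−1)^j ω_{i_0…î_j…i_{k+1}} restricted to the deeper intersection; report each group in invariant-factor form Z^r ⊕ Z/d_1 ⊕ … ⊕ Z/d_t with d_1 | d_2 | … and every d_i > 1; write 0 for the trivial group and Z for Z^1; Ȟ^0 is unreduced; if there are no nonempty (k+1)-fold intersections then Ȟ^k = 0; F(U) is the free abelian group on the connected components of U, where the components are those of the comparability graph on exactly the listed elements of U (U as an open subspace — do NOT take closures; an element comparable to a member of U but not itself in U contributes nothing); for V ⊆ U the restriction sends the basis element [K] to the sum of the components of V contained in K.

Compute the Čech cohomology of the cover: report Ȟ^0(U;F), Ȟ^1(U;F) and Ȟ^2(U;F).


Ȟ^0(U;F) ≅ Z, Ȟ^1(U;F) ≅ 0, Ȟ^2(U;F) ≅ Z/2

intersection data:
  U12={p7,p15,p18,p19} U13={p5,p12,p18,p24} U14={p2,p12,p33} U15={p6,p25,p33} U16={p6,p15,p27} U23={p14,p18,p20} U24={p10,p16,p28} U25={p16,p20,p22} U26={p10,p15,p23} U34={p9,p12,p35} U35={p3,p17,p20} U36={p17,p30,p35} U45={p13,p16,p33} U46={p4,p10,p35} U56={p6,p17,p21}
  U123={p18} U126={p15} U134={p12} U145={p33} U156={p6} U235={p20} U245={p16} U246={p10} U346={p35} U356={p17}
components per intersection:
  U1: {p2,p5,p6,p7,p12,p15,p18,p19,p24,p25,p27,p32,p33}
  U2: {p7,p10,p14,p15,p16,p18,p19,p20,p22,p23,p28,p34}
  U3: {p3,p5,p9,p11,p12,p14,p17,p18,p20,p24,p26,p30,p35}
  U4: {p2,p4,p9,p10,p12,p13,p16,p28,p31,p33,p35}
  U5: {p1,p3,p6,p8,p13,p16,p17,p20,p21,p22,p25,p33}
  U6: {p4,p6,p10,p15,p17,p21,p23,p27,p29,p30,p35}
  U12: {p7,p15,p18,p19}
  U13: {p5,p12,p18,p24}
  U14: {p2,p12,p33}
  U15: {p6,p25,p33}
  U16: {p6,p15,p27}
  U23: {p14,p18,p20}
  U24: {p10,p16,p28}
  U25: {p16,p20,p22}
  U26: {p10,p15,p23}
  U34: {p9,p12,p35}
  U35: {p3,p17,p20}
  U36: {p17,p30,p35}
  U45: {p13,p16,p33}
  U46: {p4,p10,p35}
  U56: {p6,p17,p21}
  U123: {p18}
  U126: {p15}
  U134: {p12}
  U145: {p33}
  U156: {p6}
  U235: {p20}
  U245: {p16}
  U246: {p10}
  U346: {p35}
  U356: {p17}
C dims 6,15,10; δ0: rk 5, SNF 1^5; δ1: rk 10, SNF 1^9·2
Ȟ^0 = (6 − 5) − 0 = 1, so Ȟ^0 ≅ Z
Ȟ^1 = (15 − 10) − 5 = 0, so Ȟ^1 ≅ 0
Ȟ^2 = (10 − 0) − 10 = 0 plus torsion [2], so Ȟ^2 ≅ Z/2


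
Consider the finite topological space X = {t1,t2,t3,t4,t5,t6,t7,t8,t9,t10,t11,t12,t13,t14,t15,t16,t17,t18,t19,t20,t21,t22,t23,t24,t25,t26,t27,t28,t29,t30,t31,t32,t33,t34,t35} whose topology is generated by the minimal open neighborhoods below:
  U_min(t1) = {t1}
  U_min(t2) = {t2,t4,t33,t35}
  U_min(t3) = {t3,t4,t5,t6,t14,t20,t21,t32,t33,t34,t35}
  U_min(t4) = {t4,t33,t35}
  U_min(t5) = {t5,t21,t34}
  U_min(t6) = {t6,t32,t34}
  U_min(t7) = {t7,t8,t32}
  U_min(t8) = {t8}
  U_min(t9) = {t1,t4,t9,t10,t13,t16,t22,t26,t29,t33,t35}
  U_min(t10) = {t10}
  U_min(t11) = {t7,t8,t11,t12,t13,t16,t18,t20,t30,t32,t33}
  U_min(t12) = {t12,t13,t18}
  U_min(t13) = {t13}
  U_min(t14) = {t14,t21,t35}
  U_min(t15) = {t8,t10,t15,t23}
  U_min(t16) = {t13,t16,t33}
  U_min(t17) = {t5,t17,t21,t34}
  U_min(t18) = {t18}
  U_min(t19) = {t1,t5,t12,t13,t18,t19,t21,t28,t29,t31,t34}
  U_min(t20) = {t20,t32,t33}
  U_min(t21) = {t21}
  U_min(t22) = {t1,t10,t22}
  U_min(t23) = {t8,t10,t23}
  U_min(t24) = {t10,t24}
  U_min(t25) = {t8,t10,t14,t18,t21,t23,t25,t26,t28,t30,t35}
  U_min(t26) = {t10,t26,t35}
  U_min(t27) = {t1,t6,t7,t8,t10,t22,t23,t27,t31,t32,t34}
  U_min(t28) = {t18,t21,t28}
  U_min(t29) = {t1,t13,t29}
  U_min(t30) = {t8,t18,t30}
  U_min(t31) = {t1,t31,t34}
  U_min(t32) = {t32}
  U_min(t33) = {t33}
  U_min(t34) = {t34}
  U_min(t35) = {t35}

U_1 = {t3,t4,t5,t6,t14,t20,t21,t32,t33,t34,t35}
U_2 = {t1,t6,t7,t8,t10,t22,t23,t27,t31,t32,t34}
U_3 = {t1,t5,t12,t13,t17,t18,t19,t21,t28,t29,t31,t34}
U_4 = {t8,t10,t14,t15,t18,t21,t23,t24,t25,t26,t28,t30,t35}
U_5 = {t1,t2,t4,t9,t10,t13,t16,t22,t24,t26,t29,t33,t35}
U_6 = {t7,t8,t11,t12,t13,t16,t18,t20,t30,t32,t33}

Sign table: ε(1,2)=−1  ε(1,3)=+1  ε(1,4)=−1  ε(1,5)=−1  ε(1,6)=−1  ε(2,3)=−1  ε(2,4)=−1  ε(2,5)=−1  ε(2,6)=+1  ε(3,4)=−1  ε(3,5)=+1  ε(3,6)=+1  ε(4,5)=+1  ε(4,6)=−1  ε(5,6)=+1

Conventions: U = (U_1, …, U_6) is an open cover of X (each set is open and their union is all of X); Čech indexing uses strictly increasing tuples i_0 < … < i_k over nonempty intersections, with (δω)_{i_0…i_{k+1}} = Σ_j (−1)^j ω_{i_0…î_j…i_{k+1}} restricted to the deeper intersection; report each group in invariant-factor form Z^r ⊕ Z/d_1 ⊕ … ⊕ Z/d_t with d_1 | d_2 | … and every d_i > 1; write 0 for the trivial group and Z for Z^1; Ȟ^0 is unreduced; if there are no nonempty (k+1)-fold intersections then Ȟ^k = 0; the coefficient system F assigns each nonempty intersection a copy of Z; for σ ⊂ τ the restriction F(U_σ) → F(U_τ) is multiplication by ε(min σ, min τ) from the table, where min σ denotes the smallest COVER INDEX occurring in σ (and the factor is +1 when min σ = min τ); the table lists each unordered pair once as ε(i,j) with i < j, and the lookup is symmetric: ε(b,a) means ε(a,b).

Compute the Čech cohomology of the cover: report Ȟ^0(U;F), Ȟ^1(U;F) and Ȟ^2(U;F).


nonempty overlaps:
  U12={t6,t32,t34} U13={t5,t21,t34} U14={t14,t21,t35} U15={t4,t33,t35} U16={t20,t32,t33} U23={t1,t31,t34} U24={t8,t10,t23} U25={t1,t10,t22} U26={t7,t8,t32} U34={t18,t21,t28} U35={t1,t13,t29} U36={t12,t13,t18} U45={t10,t24,t26,t35} U46={t8,t18,t30} U56={t13,t16,t33}
  U123={t34} U126={t32} U134={t21} U145={t35} U156={t33} U235={t1} U245={t10} U246={t8} U346={t18} U356={t13}
C dims 6,15,10; δ0: rk 6, SNF 1^5·2; δ1: rk 9, SNF 1^9
degree 0: 6−6−0 = 0 → Ȟ^0 ≅ 0
degree 1: 15−9−6 = 0 plus torsion [2] → Ȟ^1 ≅ Z/2
degree 2: 10−0−9 = 1 → Ȟ^2 ≅ Z

Ȟ^0 = 0, Ȟ^1 = Z/2, Ȟ^2 = Z


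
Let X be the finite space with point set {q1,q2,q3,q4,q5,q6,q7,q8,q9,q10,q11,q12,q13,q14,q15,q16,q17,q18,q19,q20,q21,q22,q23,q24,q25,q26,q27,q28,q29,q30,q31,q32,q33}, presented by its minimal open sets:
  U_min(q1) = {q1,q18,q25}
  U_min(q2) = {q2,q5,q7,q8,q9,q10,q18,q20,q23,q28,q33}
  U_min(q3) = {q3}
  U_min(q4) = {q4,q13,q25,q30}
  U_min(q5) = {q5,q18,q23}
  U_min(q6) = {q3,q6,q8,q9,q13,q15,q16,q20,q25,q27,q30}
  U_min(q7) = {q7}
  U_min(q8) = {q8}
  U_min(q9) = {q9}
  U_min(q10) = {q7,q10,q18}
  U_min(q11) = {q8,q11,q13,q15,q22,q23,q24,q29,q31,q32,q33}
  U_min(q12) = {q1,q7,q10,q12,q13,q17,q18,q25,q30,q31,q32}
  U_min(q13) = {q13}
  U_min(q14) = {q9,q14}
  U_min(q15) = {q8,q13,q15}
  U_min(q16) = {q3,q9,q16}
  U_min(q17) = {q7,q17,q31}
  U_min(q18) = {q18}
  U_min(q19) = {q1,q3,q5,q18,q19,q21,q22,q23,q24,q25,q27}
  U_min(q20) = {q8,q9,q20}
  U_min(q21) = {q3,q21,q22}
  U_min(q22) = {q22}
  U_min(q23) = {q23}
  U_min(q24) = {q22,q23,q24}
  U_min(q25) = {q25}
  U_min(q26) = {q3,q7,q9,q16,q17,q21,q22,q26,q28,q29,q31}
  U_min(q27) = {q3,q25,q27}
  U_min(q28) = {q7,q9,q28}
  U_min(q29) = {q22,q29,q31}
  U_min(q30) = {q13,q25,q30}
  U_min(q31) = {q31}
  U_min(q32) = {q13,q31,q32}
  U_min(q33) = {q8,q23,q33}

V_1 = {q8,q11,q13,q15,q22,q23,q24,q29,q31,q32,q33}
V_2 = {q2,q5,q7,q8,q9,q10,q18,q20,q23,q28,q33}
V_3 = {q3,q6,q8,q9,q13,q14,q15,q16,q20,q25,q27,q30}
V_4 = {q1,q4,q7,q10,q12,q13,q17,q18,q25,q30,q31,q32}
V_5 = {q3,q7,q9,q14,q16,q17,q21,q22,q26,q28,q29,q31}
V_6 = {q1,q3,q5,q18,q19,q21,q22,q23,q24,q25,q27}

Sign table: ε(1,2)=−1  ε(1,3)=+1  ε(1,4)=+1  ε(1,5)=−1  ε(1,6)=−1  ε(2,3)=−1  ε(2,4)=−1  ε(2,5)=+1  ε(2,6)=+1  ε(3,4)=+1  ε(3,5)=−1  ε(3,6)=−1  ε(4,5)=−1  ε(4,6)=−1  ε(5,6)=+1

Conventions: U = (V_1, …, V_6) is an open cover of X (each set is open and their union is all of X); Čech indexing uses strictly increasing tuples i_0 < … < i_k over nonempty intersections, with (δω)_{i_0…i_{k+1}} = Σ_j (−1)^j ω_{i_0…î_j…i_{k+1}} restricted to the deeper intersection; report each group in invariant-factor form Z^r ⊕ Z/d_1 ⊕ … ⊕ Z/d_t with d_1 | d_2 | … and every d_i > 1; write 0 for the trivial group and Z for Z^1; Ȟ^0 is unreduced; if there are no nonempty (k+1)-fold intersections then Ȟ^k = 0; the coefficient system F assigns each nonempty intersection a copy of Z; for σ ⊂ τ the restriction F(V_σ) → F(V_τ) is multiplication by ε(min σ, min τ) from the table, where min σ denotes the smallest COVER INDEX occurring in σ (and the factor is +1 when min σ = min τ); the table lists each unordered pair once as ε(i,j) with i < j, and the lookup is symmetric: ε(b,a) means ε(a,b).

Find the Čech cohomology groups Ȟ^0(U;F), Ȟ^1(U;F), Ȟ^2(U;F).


nerve simplices:
  V12={q8,q23,q33} V13={q8,q13,q15} V14={q13,q31,q32} V15={q22,q29,q31} V16={q22,q23,q24} V23={q8,q9,q20} V24={q7,q10,q18} V25={q7,q9,q28} V26={q5,q18,q23} V34={q13,q25,q30} V35={q3,q9,q14,q16} V36={q3,q25,q27} V45={q7,q17,q31} V46={q1,q18,q25} V56={q3,q21,q22}
  V123={q8} V126={q23} V134={q13} V145={q31} V156={q22} V235={q9} V245={q7} V246={q18} V346={q25} V356={q3}
C dims 6,15,10; δ0: rk 5, SNF 1^5; δ1: rk 10, SNF 1^9·2
degree 0: 6−5−0 = 1 → Ȟ^0 ≅ Z
degree 1: 15−10−5 = 0 → Ȟ^1 ≅ 0
degree 2: 10−0−10 = 0 plus torsion [2] → Ȟ^2 ≅ Z/2

Ȟ^0 = Z, Ȟ^1 = 0, Ȟ^2 = Z/2


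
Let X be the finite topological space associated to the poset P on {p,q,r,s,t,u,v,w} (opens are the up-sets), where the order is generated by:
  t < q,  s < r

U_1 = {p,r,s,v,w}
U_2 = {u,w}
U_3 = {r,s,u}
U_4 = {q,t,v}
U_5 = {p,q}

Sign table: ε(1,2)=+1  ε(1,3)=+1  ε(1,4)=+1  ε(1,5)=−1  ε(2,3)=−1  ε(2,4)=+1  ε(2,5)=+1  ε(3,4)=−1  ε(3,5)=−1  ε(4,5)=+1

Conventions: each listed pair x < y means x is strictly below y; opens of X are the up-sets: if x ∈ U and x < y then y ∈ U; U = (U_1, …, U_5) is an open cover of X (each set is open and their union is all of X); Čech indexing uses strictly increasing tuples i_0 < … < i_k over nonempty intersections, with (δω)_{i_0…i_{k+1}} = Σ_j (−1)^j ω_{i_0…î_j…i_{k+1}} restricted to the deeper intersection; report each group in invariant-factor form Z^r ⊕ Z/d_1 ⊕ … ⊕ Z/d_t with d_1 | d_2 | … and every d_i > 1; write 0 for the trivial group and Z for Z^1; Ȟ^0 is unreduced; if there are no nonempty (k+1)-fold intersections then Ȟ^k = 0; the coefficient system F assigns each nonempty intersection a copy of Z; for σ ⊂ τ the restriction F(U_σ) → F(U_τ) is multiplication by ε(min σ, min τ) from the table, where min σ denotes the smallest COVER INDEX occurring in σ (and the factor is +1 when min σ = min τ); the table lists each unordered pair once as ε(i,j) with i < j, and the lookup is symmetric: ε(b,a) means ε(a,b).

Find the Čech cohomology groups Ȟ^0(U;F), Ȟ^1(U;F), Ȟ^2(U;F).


cover nerve:
  U12={w} U13={r,s} U14={v} U15={p} U23={u} U45={q}
C dims 5,6; δ0: rk 5, SNF 1^4·2
Ȟ^0: (5−5)−0=0 ⇒ 0
Ȟ^1: (6−0)−5=1 plus torsion [2] ⇒ Z ⊕ Z/2
Ȟ^2: (0−0)−0=0 ⇒ 0

Ȟ^0 ≅ 0,  Ȟ^1 ≅ Z ⊕ Z/2,  Ȟ^2 ≅ 0


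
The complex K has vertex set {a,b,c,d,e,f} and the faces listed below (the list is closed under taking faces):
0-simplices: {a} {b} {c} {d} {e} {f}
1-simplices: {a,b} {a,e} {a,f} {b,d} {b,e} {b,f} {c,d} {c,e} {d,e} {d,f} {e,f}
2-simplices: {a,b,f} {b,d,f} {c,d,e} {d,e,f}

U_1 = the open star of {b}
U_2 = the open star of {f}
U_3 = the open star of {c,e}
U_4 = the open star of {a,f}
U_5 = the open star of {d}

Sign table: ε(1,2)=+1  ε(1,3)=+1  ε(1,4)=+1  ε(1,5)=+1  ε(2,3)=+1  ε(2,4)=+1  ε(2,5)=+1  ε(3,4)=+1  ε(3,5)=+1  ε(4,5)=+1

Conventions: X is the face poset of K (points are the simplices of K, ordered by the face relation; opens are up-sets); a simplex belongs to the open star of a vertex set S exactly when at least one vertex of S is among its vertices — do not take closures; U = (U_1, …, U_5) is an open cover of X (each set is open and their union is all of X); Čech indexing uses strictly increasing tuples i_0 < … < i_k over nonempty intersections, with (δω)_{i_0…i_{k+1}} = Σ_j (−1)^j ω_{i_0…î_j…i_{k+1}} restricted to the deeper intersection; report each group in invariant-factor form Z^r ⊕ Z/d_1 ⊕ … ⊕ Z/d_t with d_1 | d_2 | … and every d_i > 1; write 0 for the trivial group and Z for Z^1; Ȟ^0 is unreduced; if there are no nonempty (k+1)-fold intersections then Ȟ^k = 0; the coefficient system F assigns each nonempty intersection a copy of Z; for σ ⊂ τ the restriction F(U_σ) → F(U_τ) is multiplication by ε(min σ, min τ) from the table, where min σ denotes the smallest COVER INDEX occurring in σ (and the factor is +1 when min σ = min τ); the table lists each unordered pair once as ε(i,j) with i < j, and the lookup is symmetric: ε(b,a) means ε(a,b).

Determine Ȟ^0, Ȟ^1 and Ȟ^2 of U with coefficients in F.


Ȟ^0 = Z, Ȟ^1 = Z, Ȟ^2 = 0

intersection data:
  U1={{b},{a,b},{b,d},{b,e},{b,f},{a,b,f},{b,d,f}} U2={{f},{a,f},{b,f},{d,f},{e,f},{a,b,f},{b,d,f},{d,e,f}} U3={{c},{e},{a,e},{b,e},{c,d},{c,e},{d,e},{e,f},{c,d,e},{d,e,f}} U4={{a},{f},{a,b},{a,e},{a,f},{b,f},{d,f},{e,f},{a,b,f},{b,d,f},{d,e,f}} U5={{d},{b,d},{c,d},{d,e},{d,f},{b,d,f},{c,d,e},{d,e,f}}
  U12={{b,f},{a,b,f},{b,d,f}} U13={{b,e}} U14={{a,b},{b,f},{a,b,f},{b,d,f}} U15={{b,d},{b,d,f}} U23={{e,f},{d,e,f}} U24={{f},{a,f},{b,f},{d,f},{e,f},{a,b,f},{b,d,f},{d,e,f}} U25={{d,f},{b,d,f},{d,e,f}} U34={{a,e},{e,f},{d,e,f}} U35={{c,d},{d,e},{c,d,e},{d,e,f}} U45={{d,f},{b,d,f},{d,e,f}}
  U124={{b,f},{a,b,f},{b,d,f}} U125={{b,d,f}} U145={{b,d,f}} U234={{e,f},{d,e,f}} U235={{d,e,f}} U245={{d,f},{b,d,f},{d,e,f}} U345={{d,e,f}}
  U1245={{b,d,f}} U2345={{d,e,f}}
C dims 5,10,7,2; δ0: rk 4, SNF 1^4; δ1: rk 5, SNF 1^5; δ2: rk 2, SNF 1^2
Ȟ^0 = (5 − 4) − 0 = 1, so Ȟ^0 ≅ Z
Ȟ^1 = (10 − 5) − 4 = 1, so Ȟ^1 ≅ Z
Ȟ^2 = (7 − 2) − 5 = 0, so Ȟ^2 ≅ 0


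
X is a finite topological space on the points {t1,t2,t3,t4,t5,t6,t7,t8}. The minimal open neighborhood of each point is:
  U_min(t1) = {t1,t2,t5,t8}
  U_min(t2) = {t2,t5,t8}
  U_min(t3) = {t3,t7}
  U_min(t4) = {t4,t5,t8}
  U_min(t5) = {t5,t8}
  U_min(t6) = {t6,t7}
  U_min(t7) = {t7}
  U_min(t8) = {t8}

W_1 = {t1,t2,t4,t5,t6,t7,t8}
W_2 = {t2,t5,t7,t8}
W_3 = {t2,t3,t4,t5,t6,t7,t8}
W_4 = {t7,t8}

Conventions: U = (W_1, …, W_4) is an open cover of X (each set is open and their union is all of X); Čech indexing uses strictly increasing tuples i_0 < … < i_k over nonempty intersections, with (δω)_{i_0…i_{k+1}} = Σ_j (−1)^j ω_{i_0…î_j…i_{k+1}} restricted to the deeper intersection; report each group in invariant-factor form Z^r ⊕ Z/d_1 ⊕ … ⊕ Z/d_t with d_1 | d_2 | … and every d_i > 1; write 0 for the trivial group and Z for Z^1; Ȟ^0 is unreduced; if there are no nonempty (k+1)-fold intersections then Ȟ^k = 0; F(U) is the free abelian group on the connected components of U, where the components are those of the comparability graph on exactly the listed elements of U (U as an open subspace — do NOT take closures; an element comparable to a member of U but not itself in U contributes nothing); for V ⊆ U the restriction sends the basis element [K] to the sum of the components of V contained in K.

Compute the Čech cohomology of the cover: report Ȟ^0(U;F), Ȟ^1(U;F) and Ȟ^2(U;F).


nerve of the cover:
  W12={t2,t5,t7,t8} W13={t2,t4,t5,t6,t7,t8} W14={t7,t8} W23={t2,t5,t7,t8} W24={t7,t8} W34={t7,t8}
  W123={t2,t5,t7,t8} W124={t7,t8} W134={t7,t8} W234={t7,t8}
  W1234={t7,t8}
components per intersection:
  W1: {t1,t2,t4,t5,t8} {t6,t7}
  W2: {t2,t5,t8} {t7}
  W3: {t2,t4,t5,t8} {t3,t6,t7}
  W4: {t7} {t8}
  W12: {t2,t5,t8} {t7}
  W13: {t2,t4,t5,t8} {t6,t7}
  W14: {t7} {t8}
  W23: {t2,t5,t8} {t7}
  W24: {t7} {t8}
  W34: {t7} {t8}
  W123: {t2,t5,t8} {t7}
  W124: {t7} {t8}
  W134: {t7} {t8}
  W234: {t7} {t8}
  W1234: {t7} {t8}
C dims 8,12,8,2; δ0: rk 6, SNF 1^6; δ1: rk 6, SNF 1^6; δ2: rk 2, SNF 1^2
Ȟ^0 = (8 − 6) − 0 = 2, so Ȟ^0 ≅ Z^2
Ȟ^1 = (12 − 6) − 6 = 0, so Ȟ^1 ≅ 0
Ȟ^2 = (8 − 2) − 6 = 0, so Ȟ^2 ≅ 0

Ȟ^0 = Z^2, Ȟ^1 = 0, Ȟ^2 = 0


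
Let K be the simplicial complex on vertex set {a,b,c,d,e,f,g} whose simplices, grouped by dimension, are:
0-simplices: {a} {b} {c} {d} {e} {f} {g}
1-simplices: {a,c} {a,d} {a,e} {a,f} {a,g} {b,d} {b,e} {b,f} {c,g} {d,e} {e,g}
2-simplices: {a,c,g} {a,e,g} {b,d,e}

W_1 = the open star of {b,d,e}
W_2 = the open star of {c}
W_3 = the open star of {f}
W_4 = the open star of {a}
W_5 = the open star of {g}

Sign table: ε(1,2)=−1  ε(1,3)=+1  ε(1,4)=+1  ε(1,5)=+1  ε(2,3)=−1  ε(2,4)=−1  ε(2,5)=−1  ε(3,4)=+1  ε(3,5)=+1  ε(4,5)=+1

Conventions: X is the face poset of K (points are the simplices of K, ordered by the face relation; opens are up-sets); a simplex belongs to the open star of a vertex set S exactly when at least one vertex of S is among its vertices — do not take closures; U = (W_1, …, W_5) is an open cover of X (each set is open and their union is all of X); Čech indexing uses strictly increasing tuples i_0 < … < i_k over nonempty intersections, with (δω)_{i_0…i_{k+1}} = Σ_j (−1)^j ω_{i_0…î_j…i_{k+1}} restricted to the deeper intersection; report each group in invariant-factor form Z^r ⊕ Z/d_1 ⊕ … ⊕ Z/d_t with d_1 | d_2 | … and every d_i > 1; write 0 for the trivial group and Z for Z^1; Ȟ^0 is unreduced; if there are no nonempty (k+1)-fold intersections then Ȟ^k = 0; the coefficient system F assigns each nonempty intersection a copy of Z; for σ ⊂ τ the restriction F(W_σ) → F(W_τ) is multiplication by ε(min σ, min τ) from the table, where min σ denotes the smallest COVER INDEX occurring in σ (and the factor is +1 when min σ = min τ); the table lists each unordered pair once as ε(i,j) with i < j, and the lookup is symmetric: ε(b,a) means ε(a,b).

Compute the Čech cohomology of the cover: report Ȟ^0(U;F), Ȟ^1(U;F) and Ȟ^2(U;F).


nonempty overlaps:
  W1={{b},{d},{e},{a,d},{a,e},{b,d},{b,e},{b,f},{d,e},{e,g},{a,e,g},{b,d,e}} W2={{c},{a,c},{c,g},{a,c,g}} W3={{f},{a,f},{b,f}} W4={{a},{a,c},{a,d},{a,e},{a,f},{a,g},{a,c,g},{a,e,g}} W5={{g},{a,g},{c,g},{e,g},{a,c,g},{a,e,g}}
  W13={{b,f}} W14={{a,d},{a,e},{a,e,g}} W15={{e,g},{a,e,g}} W24={{a,c},{a,c,g}} W25={{c,g},{a,c,g}} W34={{a,f}} W45={{a,g},{a,c,g},{a,e,g}}
  W145={{a,e,g}} W245={{a,c,g}}
C dims 5,7,2; δ0: rk 4, SNF 1^4; δ1: rk 2, SNF 1^2
degree 0: 5−4−0 = 1 → Ȟ^0 ≅ Z
degree 1: 7−2−4 = 1 → Ȟ^1 ≅ Z
degree 2: 2−0−2 = 0 → Ȟ^2 ≅ 0

Ȟ^0 ≅ Z, Ȟ^1 ≅ Z, Ȟ^2 ≅ 0


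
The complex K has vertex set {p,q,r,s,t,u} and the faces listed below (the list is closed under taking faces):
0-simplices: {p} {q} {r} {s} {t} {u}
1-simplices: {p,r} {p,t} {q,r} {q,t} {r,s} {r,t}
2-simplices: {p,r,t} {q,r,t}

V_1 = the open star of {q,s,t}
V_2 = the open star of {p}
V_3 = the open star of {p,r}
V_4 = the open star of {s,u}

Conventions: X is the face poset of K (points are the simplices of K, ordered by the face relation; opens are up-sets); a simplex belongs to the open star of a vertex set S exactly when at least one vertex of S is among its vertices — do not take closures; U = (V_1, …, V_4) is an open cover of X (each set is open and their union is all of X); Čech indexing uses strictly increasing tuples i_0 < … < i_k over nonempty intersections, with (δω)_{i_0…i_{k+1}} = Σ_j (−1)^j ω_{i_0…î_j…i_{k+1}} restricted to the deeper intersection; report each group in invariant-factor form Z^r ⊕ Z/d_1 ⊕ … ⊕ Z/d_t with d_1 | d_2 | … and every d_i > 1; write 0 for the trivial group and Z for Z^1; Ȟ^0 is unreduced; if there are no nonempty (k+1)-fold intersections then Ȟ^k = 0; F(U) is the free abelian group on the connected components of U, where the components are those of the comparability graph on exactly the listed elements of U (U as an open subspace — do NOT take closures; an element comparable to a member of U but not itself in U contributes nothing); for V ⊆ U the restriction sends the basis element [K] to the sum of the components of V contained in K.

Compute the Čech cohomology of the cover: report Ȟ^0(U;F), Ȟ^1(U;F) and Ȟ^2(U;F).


intersection data:
  V1={{q},{s},{t},{p,t},{q,r},{q,t},{r,s},{r,t},{p,r,t},{q,r,t}} V2={{p},{p,r},{p,t},{p,r,t}} V3={{p},{r},{p,r},{p,t},{q,r},{r,s},{r,t},{p,r,t},{q,r,t}} V4={{s},{u},{r,s}}
  V12={{p,t},{p,r,t}} V13={{p,t},{q,r},{r,s},{r,t},{p,r,t},{q,r,t}} V14={{s},{r,s}} V23={{p},{p,r},{p,t},{p,r,t}} V34={{r,s}}
  V123={{p,t},{p,r,t}} V134={{r,s}}
components per intersection:
  V1: {{q},{t},{p,t},{q,r},{q,t},{r,t},{p,r,t},{q,r,t}} {{s},{r,s}}
  V2: {{p},{p,r},{p,t},{p,r,t}}
  V3: {{p},{r},{p,r},{p,t},{q,r},{r,s},{r,t},{p,r,t},{q,r,t}}
  V4: {{s},{r,s}} {{u}}
  V12: {{p,t},{p,r,t}}
  V13: {{p,t},{q,r},{r,t},{p,r,t},{q,r,t}} {{r,s}}
  V14: {{s},{r,s}}
  V23: {{p},{p,r},{p,t},{p,r,t}}
  V34: {{r,s}}
  V123: {{p,t},{p,r,t}}
  V134: {{r,s}}
C dims 6,6,2; δ0: rk 4, SNF 1^4; δ1: rk 2, SNF 1^2
Ȟ^0 = (6 − 4) − 0 = 2, so Ȟ^0 ≅ Z^2
Ȟ^1 = (6 − 2) − 4 = 0, so Ȟ^1 ≅ 0
Ȟ^2 = (2 − 0) − 2 = 0, so Ȟ^2 ≅ 0

Ȟ^0(U;F) ≅ Z^2; Ȟ^1(U;F) ≅ 0; Ȟ^2(U;F) ≅ 0


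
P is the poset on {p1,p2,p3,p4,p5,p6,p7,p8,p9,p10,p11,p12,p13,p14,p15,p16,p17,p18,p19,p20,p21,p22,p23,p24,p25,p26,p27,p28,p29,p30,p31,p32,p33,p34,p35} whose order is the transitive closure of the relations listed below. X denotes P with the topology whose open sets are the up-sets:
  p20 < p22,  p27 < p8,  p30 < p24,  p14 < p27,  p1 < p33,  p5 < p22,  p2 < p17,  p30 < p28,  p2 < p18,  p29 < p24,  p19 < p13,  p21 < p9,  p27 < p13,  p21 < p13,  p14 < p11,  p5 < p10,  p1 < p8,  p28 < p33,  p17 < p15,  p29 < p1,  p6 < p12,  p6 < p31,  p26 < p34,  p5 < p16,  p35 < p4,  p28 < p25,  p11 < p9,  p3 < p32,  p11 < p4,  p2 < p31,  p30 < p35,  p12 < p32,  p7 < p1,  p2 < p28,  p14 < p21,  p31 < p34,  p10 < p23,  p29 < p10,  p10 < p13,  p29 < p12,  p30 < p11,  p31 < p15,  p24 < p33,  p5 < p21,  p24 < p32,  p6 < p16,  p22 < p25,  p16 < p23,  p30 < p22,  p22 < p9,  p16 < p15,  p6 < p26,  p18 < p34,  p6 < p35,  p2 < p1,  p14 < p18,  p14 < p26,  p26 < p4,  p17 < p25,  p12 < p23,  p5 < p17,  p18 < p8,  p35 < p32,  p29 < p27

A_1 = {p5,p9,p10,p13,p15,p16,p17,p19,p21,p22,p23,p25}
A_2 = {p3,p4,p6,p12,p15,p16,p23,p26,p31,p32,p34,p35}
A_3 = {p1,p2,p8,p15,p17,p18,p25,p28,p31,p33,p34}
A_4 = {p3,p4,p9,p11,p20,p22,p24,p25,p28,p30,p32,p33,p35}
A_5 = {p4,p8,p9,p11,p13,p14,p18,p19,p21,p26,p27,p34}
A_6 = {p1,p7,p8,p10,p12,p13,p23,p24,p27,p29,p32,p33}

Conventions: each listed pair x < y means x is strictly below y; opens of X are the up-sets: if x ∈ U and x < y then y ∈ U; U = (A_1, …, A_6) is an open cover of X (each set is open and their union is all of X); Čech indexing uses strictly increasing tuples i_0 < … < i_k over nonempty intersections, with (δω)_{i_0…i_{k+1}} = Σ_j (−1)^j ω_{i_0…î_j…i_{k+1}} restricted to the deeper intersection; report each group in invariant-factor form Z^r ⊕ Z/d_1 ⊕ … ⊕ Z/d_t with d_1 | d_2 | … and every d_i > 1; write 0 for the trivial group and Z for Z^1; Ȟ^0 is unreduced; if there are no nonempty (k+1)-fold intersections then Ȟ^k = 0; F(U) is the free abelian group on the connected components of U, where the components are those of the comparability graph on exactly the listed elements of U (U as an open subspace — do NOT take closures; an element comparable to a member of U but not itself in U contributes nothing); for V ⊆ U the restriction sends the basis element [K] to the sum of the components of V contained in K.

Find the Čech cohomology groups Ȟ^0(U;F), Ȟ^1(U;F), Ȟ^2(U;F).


intersection data:
  A12={p15,p16,p23} A13={p15,p17,p25} A14={p9,p22,p25} A15={p9,p13,p19,p21} A16={p10,p13,p23} A23={p15,p31,p34} A24={p3,p4,p32,p35} A25={p4,p26,p34} A26={p12,p23,p32} A34={p25,p28,p33} A35={p8,p18,p34} A36={p1,p8,p33} A45={p4,p9,p11} A46={p24,p32,p33} A56={p8,p13,p27}
  A123={p15} A126={p23} A134={p25} A145={p9} A156={p13} A235={p34} A245={p4} A246={p32} A346={p33} A356={p8}
components per intersection:
  A1: {p5,p9,p10,p13,p15,p16,p17,p19,p21,p22,p23,p25}
  A2: {p3,p4,p6,p12,p15,p16,p23,p26,p31,p32,p34,p35}
  A3: {p1,p2,p8,p15,p17,p18,p25,p28,p31,p33,p34}
  A4: {p3,p4,p9,p11,p20,p22,p24,p25,p28,p30,p32,p33,p35}
  A5: {p4,p8,p9,p11,p13,p14,p18,p19,p21,p26,p27,p34}
  A6: {p1,p7,p8,p10,p12,p13,p23,p24,p27,p29,p32,p33}
  A12: {p15,p16,p23}
  A13: {p15,p17,p25}
  A14: {p9,p22,p25}
  A15: {p9,p13,p19,p21}
  A16: {p10,p13,p23}
  A23: {p15,p31,p34}
  A24: {p3,p4,p32,p35}
  A25: {p4,p26,p34}
  A26: {p12,p23,p32}
  A34: {p25,p28,p33}
  A35: {p8,p18,p34}
  A36: {p1,p8,p33}
  A45: {p4,p9,p11}
  A46: {p24,p32,p33}
  A56: {p8,p13,p27}
  A123: {p15}
  A126: {p23}
  A134: {p25}
  A145: {p9}
  A156: {p13}
  A235: {p34}
  A245: {p4}
  A246: {p32}
  A346: {p33}
  A356: {p8}
C dims 6,15,10; δ0: rk 5, SNF 1^5; δ1: rk 10, SNF 1^9·2
Ȟ^0 = (6 − 5) − 0 = 1, so Ȟ^0 ≅ Z
Ȟ^1 = (15 − 10) − 5 = 0, so Ȟ^1 ≅ 0
Ȟ^2 = (10 − 0) − 10 = 0 plus torsion [2], so Ȟ^2 ≅ Z/2

Ȟ^0 ≅ Z; Ȟ^1 ≅ 0; Ȟ^2 ≅ Z/2
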